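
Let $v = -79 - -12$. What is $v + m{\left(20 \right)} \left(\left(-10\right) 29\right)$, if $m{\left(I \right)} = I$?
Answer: $-5867$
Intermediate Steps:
$v = -67$ ($v = -79 + 12 = -67$)
$v + m{\left(20 \right)} \left(\left(-10\right) 29\right) = -67 + 20 \left(\left(-10\right) 29\right) = -67 + 20 \left(-290\right) = -67 - 5800 = -5867$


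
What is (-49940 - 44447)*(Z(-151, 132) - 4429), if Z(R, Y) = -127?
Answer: 430027172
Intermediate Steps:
(-49940 - 44447)*(Z(-151, 132) - 4429) = (-49940 - 44447)*(-127 - 4429) = -94387*(-4556) = 430027172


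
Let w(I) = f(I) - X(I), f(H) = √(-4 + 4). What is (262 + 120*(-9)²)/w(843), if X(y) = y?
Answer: -9982/843 ≈ -11.841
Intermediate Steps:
f(H) = 0 (f(H) = √0 = 0)
w(I) = -I (w(I) = 0 - I = -I)
(262 + 120*(-9)²)/w(843) = (262 + 120*(-9)²)/((-1*843)) = (262 + 120*81)/(-843) = (262 + 9720)*(-1/843) = 9982*(-1/843) = -9982/843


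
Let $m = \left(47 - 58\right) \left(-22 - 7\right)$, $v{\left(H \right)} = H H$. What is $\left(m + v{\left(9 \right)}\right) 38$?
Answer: $15200$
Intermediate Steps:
$v{\left(H \right)} = H^{2}$
$m = 319$ ($m = \left(-11\right) \left(-29\right) = 319$)
$\left(m + v{\left(9 \right)}\right) 38 = \left(319 + 9^{2}\right) 38 = \left(319 + 81\right) 38 = 400 \cdot 38 = 15200$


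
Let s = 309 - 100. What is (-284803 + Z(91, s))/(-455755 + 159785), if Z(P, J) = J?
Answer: 142297/147985 ≈ 0.96156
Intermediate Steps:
s = 209
(-284803 + Z(91, s))/(-455755 + 159785) = (-284803 + 209)/(-455755 + 159785) = -284594/(-295970) = -284594*(-1/295970) = 142297/147985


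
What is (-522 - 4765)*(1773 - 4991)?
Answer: 17013566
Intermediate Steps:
(-522 - 4765)*(1773 - 4991) = -5287*(-3218) = 17013566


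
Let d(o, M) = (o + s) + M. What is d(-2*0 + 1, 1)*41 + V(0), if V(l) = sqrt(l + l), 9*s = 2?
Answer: 820/9 ≈ 91.111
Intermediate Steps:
s = 2/9 (s = (1/9)*2 = 2/9 ≈ 0.22222)
V(l) = sqrt(2)*sqrt(l) (V(l) = sqrt(2*l) = sqrt(2)*sqrt(l))
d(o, M) = 2/9 + M + o (d(o, M) = (o + 2/9) + M = (2/9 + o) + M = 2/9 + M + o)
d(-2*0 + 1, 1)*41 + V(0) = (2/9 + 1 + (-2*0 + 1))*41 + sqrt(2)*sqrt(0) = (2/9 + 1 + (0 + 1))*41 + sqrt(2)*0 = (2/9 + 1 + 1)*41 + 0 = (20/9)*41 + 0 = 820/9 + 0 = 820/9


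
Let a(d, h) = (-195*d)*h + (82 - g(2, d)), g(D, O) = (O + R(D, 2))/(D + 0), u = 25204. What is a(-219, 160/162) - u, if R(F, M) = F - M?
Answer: 308975/18 ≈ 17165.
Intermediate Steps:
g(D, O) = (-2 + D + O)/D (g(D, O) = (O + (D - 1*2))/(D + 0) = (O + (D - 2))/D = (O + (-2 + D))/D = (-2 + D + O)/D)
a(d, h) = 82 - d/2 - 195*d*h (a(d, h) = (-195*d)*h + (82 - (-2 + 2 + d)/2) = -195*d*h + (82 - d/2) = 82 - d/2 - 195*d*h)
a(-219, 160/162) - u = (82 - 1/2*(-219) - 195*(-219)*160/162) - 1*25204 = (82 + 219/2 - 195*(-219)*160*(1/162)) - 25204 = (82 + 219/2 - 195*(-219)*80/81) - 25204 = (82 + 219/2 + 379600/9) - 25204 = 762647/18 - 25204 = 308975/18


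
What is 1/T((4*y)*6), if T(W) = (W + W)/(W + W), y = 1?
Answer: 1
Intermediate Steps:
T(W) = 1 (T(W) = (2*W)/((2*W)) = (2*W)*(1/(2*W)) = 1)
1/T((4*y)*6) = 1/1 = 1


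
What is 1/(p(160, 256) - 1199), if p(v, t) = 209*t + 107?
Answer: 1/52412 ≈ 1.9080e-5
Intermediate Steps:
p(v, t) = 107 + 209*t
1/(p(160, 256) - 1199) = 1/((107 + 209*256) - 1199) = 1/((107 + 53504) - 1199) = 1/(53611 - 1199) = 1/52412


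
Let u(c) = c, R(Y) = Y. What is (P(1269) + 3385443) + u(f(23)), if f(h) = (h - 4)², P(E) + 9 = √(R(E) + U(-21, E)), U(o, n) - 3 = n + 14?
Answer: 3385795 + √2555 ≈ 3.3858e+6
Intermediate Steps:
U(o, n) = 17 + n (U(o, n) = 3 + (n + 14) = 3 + (14 + n) = 17 + n)
P(E) = -9 + √(17 + 2*E) (P(E) = -9 + √(E + (17 + E)) = -9 + √(17 + 2*E))
f(h) = (-4 + h)²
(P(1269) + 3385443) + u(f(23)) = ((-9 + √(17 + 2*1269)) + 3385443) + (-4 + 23)² = ((-9 + √(17 + 2538)) + 3385443) + 19² = ((-9 + √2555) + 3385443) + 361 = (3385434 + √2555) + 361 = 3385795 + √2555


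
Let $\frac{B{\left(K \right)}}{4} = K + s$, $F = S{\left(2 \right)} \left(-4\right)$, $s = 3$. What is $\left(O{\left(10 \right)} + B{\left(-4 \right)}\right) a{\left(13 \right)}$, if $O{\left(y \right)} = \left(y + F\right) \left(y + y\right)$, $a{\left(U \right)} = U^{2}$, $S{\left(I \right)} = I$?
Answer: $6084$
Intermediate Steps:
$F = -8$ ($F = 2 \left(-4\right) = -8$)
$B{\left(K \right)} = 12 + 4 K$ ($B{\left(K \right)} = 4 \left(K + 3\right) = 4 \left(3 + K\right) = 12 + 4 K$)
$O{\left(y \right)} = 2 y \left(-8 + y\right)$ ($O{\left(y \right)} = \left(y - 8\right) \left(y + y\right) = \left(-8 + y\right) 2 y = 2 y \left(-8 + y\right)$)
$\left(O{\left(10 \right)} + B{\left(-4 \right)}\right) a{\left(13 \right)} = \left(2 \cdot 10 \left(-8 + 10\right) + \left(12 + 4 \left(-4\right)\right)\right) 13^{2} = \left(2 \cdot 10 \cdot 2 + \left(12 - 16\right)\right) 169 = \left(40 - 4\right) 169 = 36 \cdot 169 = 6084$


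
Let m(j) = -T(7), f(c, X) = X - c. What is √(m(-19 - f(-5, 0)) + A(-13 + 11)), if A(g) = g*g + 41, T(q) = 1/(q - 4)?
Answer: √402/3 ≈ 6.6833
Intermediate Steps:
T(q) = 1/(-4 + q)
A(g) = 41 + g² (A(g) = g² + 41 = 41 + g²)
m(j) = -⅓ (m(j) = -1/(-4 + 7) = -1/3 = -1*⅓ = -⅓)
√(m(-19 - f(-5, 0)) + A(-13 + 11)) = √(-⅓ + (41 + (-13 + 11)²)) = √(-⅓ + (41 + (-2)²)) = √(-⅓ + (41 + 4)) = √(-⅓ + 45) = √(134/3) = √402/3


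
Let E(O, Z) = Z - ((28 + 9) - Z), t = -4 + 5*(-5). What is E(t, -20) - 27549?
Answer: -27626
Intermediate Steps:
t = -29 (t = -4 - 25 = -29)
E(O, Z) = -37 + 2*Z (E(O, Z) = Z - (37 - Z) = Z + (-37 + Z) = -37 + 2*Z)
E(t, -20) - 27549 = (-37 + 2*(-20)) - 27549 = (-37 - 40) - 27549 = -77 - 27549 = -27626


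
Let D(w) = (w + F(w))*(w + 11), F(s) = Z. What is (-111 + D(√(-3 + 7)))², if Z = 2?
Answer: 3481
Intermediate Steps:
F(s) = 2
D(w) = (2 + w)*(11 + w) (D(w) = (w + 2)*(w + 11) = (2 + w)*(11 + w))
(-111 + D(√(-3 + 7)))² = (-111 + (22 + (√(-3 + 7))² + 13*√(-3 + 7)))² = (-111 + (22 + (√4)² + 13*√4))² = (-111 + (22 + 2² + 13*2))² = (-111 + (22 + 4 + 26))² = (-111 + 52)² = (-59)² = 3481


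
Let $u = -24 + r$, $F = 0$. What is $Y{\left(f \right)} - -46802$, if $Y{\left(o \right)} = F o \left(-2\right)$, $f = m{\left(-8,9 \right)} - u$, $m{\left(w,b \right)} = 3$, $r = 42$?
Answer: $46802$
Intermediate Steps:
$u = 18$ ($u = -24 + 42 = 18$)
$f = -15$ ($f = 3 - 18 = -15$)
$Y{\left(o \right)} = 0$ ($Y{\left(o \right)} = 0 o \left(-2\right) = 0 \left(-2\right) = 0$)
$Y{\left(f \right)} - -46802 = 0 - -46802 = 0 + 46802 = 46802$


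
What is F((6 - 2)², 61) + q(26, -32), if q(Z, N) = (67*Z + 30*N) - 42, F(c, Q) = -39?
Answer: 701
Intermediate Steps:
q(Z, N) = -42 + 30*N + 67*Z (q(Z, N) = (30*N + 67*Z) - 42 = -42 + 30*N + 67*Z)
F((6 - 2)², 61) + q(26, -32) = -39 + (-42 + 30*(-32) + 67*26) = -39 + (-42 - 960 + 1742) = -39 + 740 = 701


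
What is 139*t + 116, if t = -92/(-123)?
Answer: 27056/123 ≈ 219.97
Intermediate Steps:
t = 92/123 (t = -92*(-1/123) = 92/123 ≈ 0.74797)
139*t + 116 = 139*(92/123) + 116 = 12788/123 + 116 = 27056/123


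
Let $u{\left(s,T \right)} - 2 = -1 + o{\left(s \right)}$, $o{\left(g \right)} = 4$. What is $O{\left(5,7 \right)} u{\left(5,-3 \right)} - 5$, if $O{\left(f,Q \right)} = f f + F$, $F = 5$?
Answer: $145$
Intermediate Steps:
$u{\left(s,T \right)} = 5$ ($u{\left(s,T \right)} = 2 + \left(-1 + 4\right) = 2 + 3 = 5$)
$O{\left(f,Q \right)} = 5 + f^{2}$ ($O{\left(f,Q \right)} = f f + 5 = f^{2} + 5 = 5 + f^{2}$)
$O{\left(5,7 \right)} u{\left(5,-3 \right)} - 5 = \left(5 + 5^{2}\right) 5 - 5 = \left(5 + 25\right) 5 - 5 = 30 \cdot 5 - 5 = 150 - 5 = 145$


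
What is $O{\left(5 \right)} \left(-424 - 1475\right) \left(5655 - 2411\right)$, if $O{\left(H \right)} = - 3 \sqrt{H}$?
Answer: $18481068 \sqrt{5} \approx 4.1325 \cdot 10^{7}$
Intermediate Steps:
$O{\left(5 \right)} \left(-424 - 1475\right) \left(5655 - 2411\right) = - 3 \sqrt{5} \left(-424 - 1475\right) \left(5655 - 2411\right) = - 3 \sqrt{5} \left(\left(-1899\right) 3244\right) = - 3 \sqrt{5} \left(-6160356\right) = 18481068 \sqrt{5}$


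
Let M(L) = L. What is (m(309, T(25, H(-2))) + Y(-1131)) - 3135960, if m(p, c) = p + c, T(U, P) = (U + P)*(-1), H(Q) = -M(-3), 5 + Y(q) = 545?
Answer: -3135139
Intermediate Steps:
Y(q) = 540 (Y(q) = -5 + 545 = 540)
H(Q) = 3 (H(Q) = -1*(-3) = 3)
T(U, P) = -P - U (T(U, P) = (P + U)*(-1) = -P - U)
m(p, c) = c + p
(m(309, T(25, H(-2))) + Y(-1131)) - 3135960 = (((-1*3 - 1*25) + 309) + 540) - 3135960 = (((-3 - 25) + 309) + 540) - 3135960 = ((-28 + 309) + 540) - 3135960 = (281 + 540) - 3135960 = 821 - 3135960 = -3135139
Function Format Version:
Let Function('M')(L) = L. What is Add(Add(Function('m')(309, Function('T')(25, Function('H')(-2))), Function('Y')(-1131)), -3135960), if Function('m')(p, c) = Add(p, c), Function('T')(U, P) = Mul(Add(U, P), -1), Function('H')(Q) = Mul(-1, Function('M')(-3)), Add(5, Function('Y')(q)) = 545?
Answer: -3135139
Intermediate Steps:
Function('Y')(q) = 540 (Function('Y')(q) = Add(-5, 545) = 540)
Function('H')(Q) = 3 (Function('H')(Q) = Mul(-1, -3) = 3)
Function('T')(U, P) = Add(Mul(-1, P), Mul(-1, U)) (Function('T')(U, P) = Mul(Add(P, U), -1) = Add(Mul(-1, P), Mul(-1, U)))
Function('m')(p, c) = Add(c, p)
Add(Add(Function('m')(309, Function('T')(25, Function('H')(-2))), Function('Y')(-1131)), -3135960) = Add(Add(Add(Add(Mul(-1, 3), Mul(-1, 25)), 309), 540), -3135960) = Add(Add(Add(Add(-3, -25), 309), 540), -3135960) = Add(Add(Add(-28, 309), 540), -3135960) = Add(Add(281, 540), -3135960) = Add(821, -3135960) = -3135139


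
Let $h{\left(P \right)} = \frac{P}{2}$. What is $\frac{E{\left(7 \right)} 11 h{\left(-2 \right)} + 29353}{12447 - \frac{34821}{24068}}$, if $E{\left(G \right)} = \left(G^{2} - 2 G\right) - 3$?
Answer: $\frac{232665356}{99846525} \approx 2.3302$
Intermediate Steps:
$E{\left(G \right)} = -3 + G^{2} - 2 G$
$h{\left(P \right)} = \frac{P}{2}$ ($h{\left(P \right)} = P \frac{1}{2} = \frac{P}{2}$)
$\frac{E{\left(7 \right)} 11 h{\left(-2 \right)} + 29353}{12447 - \frac{34821}{24068}} = \frac{\left(-3 + 7^{2} - 14\right) 11 \cdot \frac{1}{2} \left(-2\right) + 29353}{12447 - \frac{34821}{24068}} = \frac{\left(-3 + 49 - 14\right) 11 \left(-1\right) + 29353}{12447 - \frac{34821}{24068}} = \frac{32 \cdot 11 \left(-1\right) + 29353}{12447 - \frac{34821}{24068}} = \frac{352 \left(-1\right) + 29353}{\frac{299539575}{24068}} = \left(-352 + 29353\right) \frac{24068}{299539575} = 29001 \cdot \frac{24068}{299539575} = \frac{232665356}{99846525}$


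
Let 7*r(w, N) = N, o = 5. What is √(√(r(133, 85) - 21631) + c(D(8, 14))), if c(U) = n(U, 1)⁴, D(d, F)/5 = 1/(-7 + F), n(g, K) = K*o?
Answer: √(30625 + 14*I*√264831)/7 ≈ 25.17 + 2.9208*I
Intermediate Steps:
n(g, K) = 5*K (n(g, K) = K*5 = 5*K)
r(w, N) = N/7
D(d, F) = 5/(-7 + F)
c(U) = 625 (c(U) = (5*1)⁴ = 5⁴ = 625)
√(√(r(133, 85) - 21631) + c(D(8, 14))) = √(√((⅐)*85 - 21631) + 625) = √(√(85/7 - 21631) + 625) = √(√(-151332/7) + 625) = √(2*I*√264831/7 + 625) = √(625 + 2*I*√264831/7)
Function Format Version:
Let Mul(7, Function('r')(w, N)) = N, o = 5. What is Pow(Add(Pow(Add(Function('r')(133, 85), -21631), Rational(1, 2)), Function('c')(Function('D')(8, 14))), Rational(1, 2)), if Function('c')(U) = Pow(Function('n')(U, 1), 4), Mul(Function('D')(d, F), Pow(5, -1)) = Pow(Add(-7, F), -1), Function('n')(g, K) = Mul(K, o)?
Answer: Mul(Rational(1, 7), Pow(Add(30625, Mul(14, I, Pow(264831, Rational(1, 2)))), Rational(1, 2))) ≈ Add(25.170, Mul(2.9208, I))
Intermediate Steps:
Function('n')(g, K) = Mul(5, K) (Function('n')(g, K) = Mul(K, 5) = Mul(5, K))
Function('r')(w, N) = Mul(Rational(1, 7), N)
Function('D')(d, F) = Mul(5, Pow(Add(-7, F), -1))
Function('c')(U) = 625 (Function('c')(U) = Pow(Mul(5, 1), 4) = Pow(5, 4) = 625)
Pow(Add(Pow(Add(Function('r')(133, 85), -21631), Rational(1, 2)), Function('c')(Function('D')(8, 14))), Rational(1, 2)) = Pow(Add(Pow(Add(Mul(Rational(1, 7), 85), -21631), Rational(1, 2)), 625), Rational(1, 2)) = Pow(Add(Pow(Add(Rational(85, 7), -21631), Rational(1, 2)), 625), Rational(1, 2)) = Pow(Add(Pow(Rational(-151332, 7), Rational(1, 2)), 625), Rational(1, 2)) = Pow(Add(Mul(Rational(2, 7), I, Pow(264831, Rational(1, 2))), 625), Rational(1, 2)) = Pow(Add(625, Mul(Rational(2, 7), I, Pow(264831, Rational(1, 2)))), Rational(1, 2))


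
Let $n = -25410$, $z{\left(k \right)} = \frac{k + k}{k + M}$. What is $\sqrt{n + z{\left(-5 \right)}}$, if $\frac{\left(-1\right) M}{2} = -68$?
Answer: $\frac{4 i \sqrt{27253895}}{131} \approx 159.41 i$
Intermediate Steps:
$M = 136$ ($M = \left(-2\right) \left(-68\right) = 136$)
$z{\left(k \right)} = \frac{2 k}{136 + k}$ ($z{\left(k \right)} = \frac{k + k}{k + 136} = \frac{2 k}{136 + k}$)
$\sqrt{n + z{\left(-5 \right)}} = \sqrt{-25410 + 2 \left(-5\right) \frac{1}{136 - 5}} = \sqrt{-25410 + 2 \left(-5\right) \frac{1}{131}} = \sqrt{-25410 - \frac{10}{131}} = \sqrt{- \frac{3328720}{131}} = \frac{4 i \sqrt{27253895}}{131}$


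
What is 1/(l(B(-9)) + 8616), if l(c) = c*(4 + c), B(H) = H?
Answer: 1/8661 ≈ 0.00011546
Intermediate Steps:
1/(l(B(-9)) + 8616) = 1/(-9*(4 - 9) + 8616) = 1/(-9*(-5) + 8616) = 1/(45 + 8616) = 1/8661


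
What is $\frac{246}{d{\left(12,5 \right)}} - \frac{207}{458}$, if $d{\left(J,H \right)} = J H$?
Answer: $\frac{4177}{1145} \approx 3.648$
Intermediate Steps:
$d{\left(J,H \right)} = H J$
$\frac{246}{d{\left(12,5 \right)}} - \frac{207}{458} = \frac{246}{5 \cdot 12} - \frac{207}{458} = \frac{246}{60} - \frac{207}{458} = 246 \cdot \frac{1}{60} - \frac{207}{458} = \frac{41}{10} - \frac{207}{458} = \frac{4177}{1145}$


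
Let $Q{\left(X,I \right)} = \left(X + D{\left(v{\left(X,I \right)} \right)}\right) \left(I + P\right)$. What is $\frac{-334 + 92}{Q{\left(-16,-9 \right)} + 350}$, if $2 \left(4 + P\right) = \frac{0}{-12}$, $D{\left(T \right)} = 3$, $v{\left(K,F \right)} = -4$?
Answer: $- \frac{242}{519} \approx -0.46628$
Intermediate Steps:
$P = -4$ ($P = -4 + \frac{0 \frac{1}{-12}}{2} = -4 + \frac{0 \left(- \frac{1}{12}\right)}{2} = -4 + \frac{1}{2} \cdot 0 = -4 + 0 = -4$)
$Q{\left(X,I \right)} = \left(-4 + I\right) \left(3 + X\right)$ ($Q{\left(X,I \right)} = \left(X + 3\right) \left(I - 4\right) = \left(3 + X\right) \left(-4 + I\right) = \left(-4 + I\right) \left(3 + X\right)$)
$\frac{-334 + 92}{Q{\left(-16,-9 \right)} + 350} = \frac{-334 + 92}{\left(-12 - -64 + 3 \left(-9\right) - -144\right) + 350} = - \frac{242}{\left(-12 + 64 - 27 + 144\right) + 350} = - \frac{242}{169 + 350} = - \frac{242}{519}$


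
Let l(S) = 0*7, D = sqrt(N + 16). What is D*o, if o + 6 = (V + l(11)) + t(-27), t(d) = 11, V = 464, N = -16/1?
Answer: 0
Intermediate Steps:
N = -16 (N = -16*1 = -16)
D = 0 (D = sqrt(-16 + 16) = sqrt(0) = 0)
l(S) = 0
o = 469 (o = -6 + ((464 + 0) + 11) = -6 + (464 + 11) = -6 + 475 = 469)
D*o = 0*469 = 0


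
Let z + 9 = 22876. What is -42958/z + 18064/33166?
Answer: -505837770/379203461 ≈ -1.3339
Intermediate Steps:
z = 22867 (z = -9 + 22876 = 22867)
-42958/z + 18064/33166 = -42958/22867 + 18064/33166 = -42958*1/22867 + 18064*(1/33166) = -42958/22867 + 9032/16583 = -505837770/379203461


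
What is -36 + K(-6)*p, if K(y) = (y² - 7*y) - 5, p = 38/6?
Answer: 1279/3 ≈ 426.33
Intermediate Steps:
p = 19/3 (p = 38*(⅙) = 19/3 ≈ 6.3333)
K(y) = -5 + y² - 7*y
-36 + K(-6)*p = -36 + (-5 + (-6)² - 7*(-6))*(19/3) = -36 + (-5 + 36 + 42)*(19/3) = -36 + 73*(19/3) = -36 + 1387/3 = 1279/3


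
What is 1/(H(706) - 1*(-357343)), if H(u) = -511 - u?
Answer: 1/356126 ≈ 2.8080e-6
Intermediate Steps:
1/(H(706) - 1*(-357343)) = 1/((-511 - 1*706) - 1*(-357343)) = 1/((-511 - 706) + 357343) = 1/(-1217 + 357343) = 1/356126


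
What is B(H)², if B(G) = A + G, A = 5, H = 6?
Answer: 121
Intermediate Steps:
B(G) = 5 + G
B(H)² = (5 + 6)² = 11² = 121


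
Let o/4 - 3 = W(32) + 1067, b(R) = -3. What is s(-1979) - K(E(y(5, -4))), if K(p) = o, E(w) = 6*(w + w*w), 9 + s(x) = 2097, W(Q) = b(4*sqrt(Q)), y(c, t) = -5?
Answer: -2180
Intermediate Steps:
W(Q) = -3
s(x) = 2088 (s(x) = -9 + 2097 = 2088)
E(w) = 6*w + 6*w**2 (E(w) = 6*(w + w**2) = 6*w + 6*w**2)
o = 4268 (o = 12 + 4*(-3 + 1067) = 12 + 4*1064 = 12 + 4256 = 4268)
K(p) = 4268
s(-1979) - K(E(y(5, -4))) = 2088 - 1*4268 = 2088 - 4268 = -2180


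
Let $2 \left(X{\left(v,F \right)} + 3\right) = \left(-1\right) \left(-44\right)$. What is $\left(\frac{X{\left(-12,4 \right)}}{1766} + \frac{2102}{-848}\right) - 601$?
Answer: $- \frac{225933597}{374392} \approx -603.47$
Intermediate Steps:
$X{\left(v,F \right)} = 19$ ($X{\left(v,F \right)} = -3 + \frac{\left(-1\right) \left(-44\right)}{2} = -3 + \frac{1}{2} \cdot 44 = -3 + 22 = 19$)
$\left(\frac{X{\left(-12,4 \right)}}{1766} + \frac{2102}{-848}\right) - 601 = \left(\frac{19}{1766} + \frac{2102}{-848}\right) - 601 = \left(19 \cdot \frac{1}{1766} + 2102 \left(- \frac{1}{848}\right)\right) - 601 = \left(\frac{19}{1766} - \frac{1051}{424}\right) - 601 = - \frac{924005}{374392} - 601 = - \frac{225933597}{374392}$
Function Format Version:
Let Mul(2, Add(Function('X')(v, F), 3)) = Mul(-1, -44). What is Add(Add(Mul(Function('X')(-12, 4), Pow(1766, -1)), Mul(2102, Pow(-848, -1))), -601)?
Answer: Rational(-225933597, 374392) ≈ -603.47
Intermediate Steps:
Function('X')(v, F) = 19 (Function('X')(v, F) = Add(-3, Mul(Rational(1, 2), Mul(-1, -44))) = Add(-3, Mul(Rational(1, 2), 44)) = Add(-3, 22) = 19)
Add(Add(Mul(Function('X')(-12, 4), Pow(1766, -1)), Mul(2102, Pow(-848, -1))), -601) = Add(Add(Mul(19, Pow(1766, -1)), Mul(2102, Pow(-848, -1))), -601) = Add(Add(Mul(19, Rational(1, 1766)), Mul(2102, Rational(-1, 848))), -601) = Add(Add(Rational(19, 1766), Rational(-1051, 424)), -601) = Add(Rational(-924005, 374392), -601) = Rational(-225933597, 374392)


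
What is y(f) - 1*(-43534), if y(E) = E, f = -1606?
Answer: 41928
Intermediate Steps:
y(f) - 1*(-43534) = -1606 - 1*(-43534) = -1606 + 43534 = 41928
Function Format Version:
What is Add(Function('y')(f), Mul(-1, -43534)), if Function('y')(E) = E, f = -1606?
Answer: 41928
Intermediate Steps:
Add(Function('y')(f), Mul(-1, -43534)) = Add(-1606, Mul(-1, -43534)) = Add(-1606, 43534) = 41928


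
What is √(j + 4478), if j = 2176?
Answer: √6654 ≈ 81.572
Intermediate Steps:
√(j + 4478) = √(2176 + 4478) = √6654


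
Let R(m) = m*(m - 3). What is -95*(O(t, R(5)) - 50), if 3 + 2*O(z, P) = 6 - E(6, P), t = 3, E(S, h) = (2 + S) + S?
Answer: 10545/2 ≈ 5272.5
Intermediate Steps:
E(S, h) = 2 + 2*S
R(m) = m*(-3 + m)
O(z, P) = -11/2 (O(z, P) = -3/2 + (6 - (2 + 2*6))/2 = -3/2 + (6 - (2 + 12))/2 = -3/2 + (6 - 1*14)/2 = -3/2 + (6 - 14)/2 = -3/2 + (½)*(-8) = -3/2 - 4 = -11/2)
-95*(O(t, R(5)) - 50) = -95*(-11/2 - 50) = -95*(-111/2) = 10545/2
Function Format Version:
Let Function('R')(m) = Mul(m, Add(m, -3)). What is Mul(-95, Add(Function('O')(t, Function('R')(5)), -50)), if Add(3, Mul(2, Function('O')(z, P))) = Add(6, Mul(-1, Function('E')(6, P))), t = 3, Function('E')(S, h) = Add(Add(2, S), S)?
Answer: Rational(10545, 2) ≈ 5272.5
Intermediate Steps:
Function('E')(S, h) = Add(2, Mul(2, S))
Function('R')(m) = Mul(m, Add(-3, m))
Function('O')(z, P) = Rational(-11, 2) (Function('O')(z, P) = Add(Rational(-3, 2), Mul(Rational(1, 2), Add(6, Mul(-1, Add(2, Mul(2, 6)))))) = Add(Rational(-3, 2), Mul(Rational(1, 2), Add(6, Mul(-1, Add(2, 12))))) = Add(Rational(-3, 2), Mul(Rational(1, 2), Add(6, Mul(-1, 14)))) = Add(Rational(-3, 2), Mul(Rational(1, 2), Add(6, -14))) = Add(Rational(-3, 2), Mul(Rational(1, 2), -8)) = Add(Rational(-3, 2), -4) = Rational(-11, 2))
Mul(-95, Add(Function('O')(t, Function('R')(5)), -50)) = Mul(-95, Add(Rational(-11, 2), -50)) = Mul(-95, Rational(-111, 2)) = Rational(10545, 2)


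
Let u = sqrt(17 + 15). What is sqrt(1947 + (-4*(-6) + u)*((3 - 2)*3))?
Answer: sqrt(2019 + 12*sqrt(2)) ≈ 45.122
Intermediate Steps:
u = 4*sqrt(2) (u = sqrt(32) = 4*sqrt(2) ≈ 5.6569)
sqrt(1947 + (-4*(-6) + u)*((3 - 2)*3)) = sqrt(1947 + (-4*(-6) + 4*sqrt(2))*((3 - 2)*3)) = sqrt(1947 + (24 + 4*sqrt(2))*(1*3)) = sqrt(1947 + (24 + 4*sqrt(2))*3) = sqrt(1947 + (72 + 12*sqrt(2))) = sqrt(2019 + 12*sqrt(2))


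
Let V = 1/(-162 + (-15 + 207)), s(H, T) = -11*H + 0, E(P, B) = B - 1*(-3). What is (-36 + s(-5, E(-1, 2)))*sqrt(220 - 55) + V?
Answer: 1/30 + 19*sqrt(165) ≈ 244.09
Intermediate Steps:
E(P, B) = 3 + B (E(P, B) = B + 3 = 3 + B)
s(H, T) = -11*H
V = 1/30 (V = 1/(-162 + 192) = 1/30 ≈ 0.033333)
(-36 + s(-5, E(-1, 2)))*sqrt(220 - 55) + V = (-36 - 11*(-5))*sqrt(220 - 55) + 1/30 = (-36 + 55)*sqrt(165) + 1/30 = 19*sqrt(165) + 1/30 = 1/30 + 19*sqrt(165)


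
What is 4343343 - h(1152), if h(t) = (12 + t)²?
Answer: 2988447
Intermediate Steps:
4343343 - h(1152) = 4343343 - (12 + 1152)² = 4343343 - 1*1164² = 4343343 - 1*1354896 = 4343343 - 1354896 = 2988447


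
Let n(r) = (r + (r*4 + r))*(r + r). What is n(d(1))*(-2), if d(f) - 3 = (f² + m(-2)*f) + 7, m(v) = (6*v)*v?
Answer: -29400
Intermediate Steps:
m(v) = 6*v²
d(f) = 10 + f² + 24*f (d(f) = 3 + ((f² + (6*(-2)²)*f) + 7) = 3 + ((f² + (6*4)*f) + 7) = 3 + ((f² + 24*f) + 7) = 3 + (7 + f² + 24*f) = 10 + f² + 24*f)
n(r) = 12*r² (n(r) = (r + (4*r + r))*(2*r) = (r + 5*r)*(2*r) = (6*r)*(2*r) = 12*r²)
n(d(1))*(-2) = (12*(10 + 1² + 24*1)²)*(-2) = (12*(10 + 1 + 24)²)*(-2) = (12*35²)*(-2) = (12*1225)*(-2) = 14700*(-2) = -29400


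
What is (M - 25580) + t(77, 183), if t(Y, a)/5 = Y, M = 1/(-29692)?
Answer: -748089941/29692 ≈ -25195.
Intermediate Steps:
M = -1/29692 ≈ -3.3679e-5
t(Y, a) = 5*Y
(M - 25580) + t(77, 183) = (-1/29692 - 25580) + 5*77 = -759521361/29692 + 385 = -748089941/29692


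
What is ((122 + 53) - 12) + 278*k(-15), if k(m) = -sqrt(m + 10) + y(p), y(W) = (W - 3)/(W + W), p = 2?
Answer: 187/2 - 278*I*sqrt(5) ≈ 93.5 - 621.63*I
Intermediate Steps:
y(W) = (-3 + W)/(2*W) (y(W) = (-3 + W)/((2*W)) = (-3 + W)*(1/(2*W)) = (-3 + W)/(2*W))
k(m) = -1/4 - sqrt(10 + m) (k(m) = -sqrt(m + 10) + (1/2)*(-3 + 2)/2 = -sqrt(10 + m) + (1/2)*(1/2)*(-1) = -sqrt(10 + m) - 1/4 = -1/4 - sqrt(10 + m))
((122 + 53) - 12) + 278*k(-15) = ((122 + 53) - 12) + 278*(-1/4 - sqrt(10 - 15)) = (175 - 12) + 278*(-1/4 - sqrt(-5)) = 163 + 278*(-1/4 - I*sqrt(5)) = 163 + (-139/2 - 278*I*sqrt(5)) = 187/2 - 278*I*sqrt(5)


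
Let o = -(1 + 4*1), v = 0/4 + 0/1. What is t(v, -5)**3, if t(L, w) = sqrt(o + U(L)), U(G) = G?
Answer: -5*I*sqrt(5) ≈ -11.18*I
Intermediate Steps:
v = 0 (v = 0*(1/4) + 0*1 = 0 + 0 = 0)
o = -5 (o = -(1 + 4) = -1*5 = -5)
t(L, w) = sqrt(-5 + L)
t(v, -5)**3 = (sqrt(-5 + 0))**3 = (sqrt(-5))**3 = (I*sqrt(5))**3 = -5*I*sqrt(5)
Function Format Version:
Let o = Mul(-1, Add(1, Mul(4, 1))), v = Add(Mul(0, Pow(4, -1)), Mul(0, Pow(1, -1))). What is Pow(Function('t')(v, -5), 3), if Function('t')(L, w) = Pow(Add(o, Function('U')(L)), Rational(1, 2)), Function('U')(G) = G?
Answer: Mul(-5, I, Pow(5, Rational(1, 2))) ≈ Mul(-11.180, I)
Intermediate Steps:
v = 0 (v = Add(Mul(0, Rational(1, 4)), Mul(0, 1)) = Add(0, 0) = 0)
o = -5 (o = Mul(-1, Add(1, 4)) = Mul(-1, 5) = -5)
Function('t')(L, w) = Pow(Add(-5, L), Rational(1, 2))
Pow(Function('t')(v, -5), 3) = Pow(Pow(Add(-5, 0), Rational(1, 2)), 3) = Pow(Pow(-5, Rational(1, 2)), 3) = Pow(Mul(I, Pow(5, Rational(1, 2))), 3) = Mul(-5, I, Pow(5, Rational(1, 2)))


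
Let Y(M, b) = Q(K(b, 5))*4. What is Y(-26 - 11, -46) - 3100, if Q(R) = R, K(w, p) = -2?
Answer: -3108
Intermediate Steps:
Y(M, b) = -8 (Y(M, b) = -2*4 = -8)
Y(-26 - 11, -46) - 3100 = -8 - 3100 = -3108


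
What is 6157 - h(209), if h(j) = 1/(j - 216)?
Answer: 43100/7 ≈ 6157.1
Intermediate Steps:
h(j) = 1/(-216 + j)
6157 - h(209) = 6157 - 1/(-216 + 209) = 6157 - 1/(-7) = 6157 - 1*(-⅐) = 6157 + ⅐ = 43100/7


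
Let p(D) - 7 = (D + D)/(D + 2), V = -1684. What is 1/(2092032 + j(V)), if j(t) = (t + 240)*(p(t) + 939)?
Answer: 841/608141032 ≈ 1.3829e-6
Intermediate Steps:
p(D) = 7 + 2*D/(2 + D) (p(D) = 7 + (D + D)/(D + 2) = 7 + (2*D)/(2 + D) = 7 + 2*D/(2 + D))
j(t) = (240 + t)*(939 + (14 + 9*t)/(2 + t)) (j(t) = (t + 240)*((14 + 9*t)/(2 + t) + 939) = (240 + t)*(939 + (14 + 9*t)/(2 + t)))
1/(2092032 + j(V)) = 1/(2092032 + 4*(113520 + 237*(-1684)**2 + 57353*(-1684))/(2 - 1684)) = 1/(2092032 + 4*(113520 + 237*2835856 - 96582452)/(-1682)) = 1/(2092032 + 4*(-1/1682)*(113520 + 672097872 - 96582452)) = 1/(2092032 + 4*(-1/1682)*575628940) = 1/(2092032 - 1151257880/841) = 1/(608141032/841) = 841/608141032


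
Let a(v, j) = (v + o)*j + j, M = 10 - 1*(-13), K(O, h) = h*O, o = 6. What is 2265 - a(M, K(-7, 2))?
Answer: 2685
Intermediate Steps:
K(O, h) = O*h
M = 23 (M = 10 + 13 = 23)
a(v, j) = j + j*(6 + v) (a(v, j) = (v + 6)*j + j = (6 + v)*j + j = j*(6 + v) + j = j + j*(6 + v))
2265 - a(M, K(-7, 2)) = 2265 - (-7*2)*(7 + 23) = 2265 - (-14)*30 = 2265 - 1*(-420) = 2265 + 420 = 2685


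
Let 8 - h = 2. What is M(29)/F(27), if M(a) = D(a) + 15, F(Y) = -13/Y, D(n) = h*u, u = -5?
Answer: 405/13 ≈ 31.154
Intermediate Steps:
h = 6 (h = 8 - 1*2 = 8 - 2 = 6)
D(n) = -30 (D(n) = 6*(-5) = -30)
M(a) = -15 (M(a) = -30 + 15 = -15)
M(29)/F(27) = -15/((-13/27)) = -15/((-13*1/27)) = -15/(-13/27) = -15*(-27/13) = 405/13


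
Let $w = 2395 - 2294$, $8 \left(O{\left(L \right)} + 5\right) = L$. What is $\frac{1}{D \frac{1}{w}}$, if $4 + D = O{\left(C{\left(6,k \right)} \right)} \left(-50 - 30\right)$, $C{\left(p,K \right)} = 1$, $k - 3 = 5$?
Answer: $\frac{101}{386} \approx 0.26166$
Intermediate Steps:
$k = 8$ ($k = 3 + 5 = 8$)
$O{\left(L \right)} = -5 + \frac{L}{8}$
$w = 101$ ($w = 2395 - 2294 = 101$)
$D = 386$ ($D = -4 + \left(-5 + \frac{1}{8} \cdot 1\right) \left(-50 - 30\right) = -4 + \left(-5 + \frac{1}{8}\right) \left(-80\right) = -4 - -390 = -4 + 390 = 386$)
$\frac{1}{D \frac{1}{w}} = \frac{1}{386 \cdot \frac{1}{101}} = \frac{1}{\frac{386}{101}} = \frac{101}{386}$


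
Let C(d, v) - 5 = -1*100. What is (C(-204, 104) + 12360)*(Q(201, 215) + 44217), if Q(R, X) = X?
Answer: 544958480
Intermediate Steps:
C(d, v) = -95 (C(d, v) = 5 - 1*100 = 5 - 100 = -95)
(C(-204, 104) + 12360)*(Q(201, 215) + 44217) = (-95 + 12360)*(215 + 44217) = 12265*44432 = 544958480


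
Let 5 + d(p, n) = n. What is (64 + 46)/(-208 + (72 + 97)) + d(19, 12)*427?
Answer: 116461/39 ≈ 2986.2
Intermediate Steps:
d(p, n) = -5 + n
(64 + 46)/(-208 + (72 + 97)) + d(19, 12)*427 = (64 + 46)/(-208 + (72 + 97)) + (-5 + 12)*427 = 110/(-208 + 169) + 7*427 = 110/(-39) + 2989 = 110*(-1/39) + 2989 = -110/39 + 2989 = 116461/39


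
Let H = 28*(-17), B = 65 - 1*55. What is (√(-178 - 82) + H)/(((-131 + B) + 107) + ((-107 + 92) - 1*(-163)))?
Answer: -238/67 + I*√65/67 ≈ -3.5522 + 0.12033*I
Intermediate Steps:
B = 10 (B = 65 - 55 = 10)
H = -476
(√(-178 - 82) + H)/(((-131 + B) + 107) + ((-107 + 92) - 1*(-163))) = (√(-178 - 82) - 476)/(((-131 + 10) + 107) + ((-107 + 92) - 1*(-163))) = (√(-260) - 476)/((-121 + 107) + (-15 + 163)) = (2*I*√65 - 476)/(-14 + 148) = (-476 + 2*I*√65)/134 = (-476 + 2*I*√65)*(1/134) = -238/67 + I*√65/67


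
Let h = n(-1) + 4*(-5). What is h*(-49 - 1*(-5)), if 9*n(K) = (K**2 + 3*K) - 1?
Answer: 2684/3 ≈ 894.67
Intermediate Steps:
n(K) = -1/9 + K/3 + K**2/9 (n(K) = ((K**2 + 3*K) - 1)/9 = (-1 + K**2 + 3*K)/9 = -1/9 + K/3 + K**2/9)
h = -61/3 (h = (-1/9 + (1/3)*(-1) + (1/9)*(-1)**2) + 4*(-5) = (-1/9 - 1/3 + (1/9)*1) - 20 = (-1/9 - 1/3 + 1/9) - 20 = -1/3 - 20 = -61/3 ≈ -20.333)
h*(-49 - 1*(-5)) = -61*(-49 - 1*(-5))/3 = -61*(-49 + 5)/3 = -61/3*(-44) = 2684/3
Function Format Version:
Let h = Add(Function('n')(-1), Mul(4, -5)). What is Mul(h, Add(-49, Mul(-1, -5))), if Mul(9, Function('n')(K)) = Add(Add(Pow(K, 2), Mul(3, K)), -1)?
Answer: Rational(2684, 3) ≈ 894.67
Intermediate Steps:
Function('n')(K) = Add(Rational(-1, 9), Mul(Rational(1, 3), K), Mul(Rational(1, 9), Pow(K, 2))) (Function('n')(K) = Mul(Rational(1, 9), Add(Add(Pow(K, 2), Mul(3, K)), -1)) = Mul(Rational(1, 9), Add(-1, Pow(K, 2), Mul(3, K))) = Add(Rational(-1, 9), Mul(Rational(1, 3), K), Mul(Rational(1, 9), Pow(K, 2))))
h = Rational(-61, 3) (h = Add(Add(Rational(-1, 9), Mul(Rational(1, 3), -1), Mul(Rational(1, 9), Pow(-1, 2))), Mul(4, -5)) = Add(Add(Rational(-1, 9), Rational(-1, 3), Mul(Rational(1, 9), 1)), -20) = Add(Add(Rational(-1, 9), Rational(-1, 3), Rational(1, 9)), -20) = Add(Rational(-1, 3), -20) = Rational(-61, 3) ≈ -20.333)
Mul(h, Add(-49, Mul(-1, -5))) = Mul(Rational(-61, 3), Add(-49, Mul(-1, -5))) = Mul(Rational(-61, 3), Add(-49, 5)) = Mul(Rational(-61, 3), -44) = Rational(2684, 3)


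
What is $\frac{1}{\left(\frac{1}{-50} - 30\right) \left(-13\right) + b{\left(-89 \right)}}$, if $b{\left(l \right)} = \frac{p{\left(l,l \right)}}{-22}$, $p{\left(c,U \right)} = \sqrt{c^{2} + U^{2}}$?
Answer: $\frac{118053650}{46061716199} + \frac{1223750 \sqrt{2}}{46061716199} \approx 0.0026005$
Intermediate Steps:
$p{\left(c,U \right)} = \sqrt{U^{2} + c^{2}}$
$b{\left(l \right)} = - \frac{\sqrt{2} \sqrt{l^{2}}}{22}$ ($b{\left(l \right)} = \frac{\sqrt{l^{2} + l^{2}}}{-22} = \sqrt{2 l^{2}} \left(- \frac{1}{22}\right) = \sqrt{2} \sqrt{l^{2}} \left(- \frac{1}{22}\right) = - \frac{\sqrt{2} \sqrt{l^{2}}}{22}$)
$\frac{1}{\left(\frac{1}{-50} - 30\right) \left(-13\right) + b{\left(-89 \right)}} = \frac{1}{\left(\frac{1}{-50} - 30\right) \left(-13\right) - \frac{\sqrt{2} \sqrt{\left(-89\right)^{2}}}{22}} = \frac{1}{\left(- \frac{1}{50} - 30\right) \left(-13\right) - \frac{\sqrt{2} \sqrt{7921}}{22}} = \frac{1}{\left(- \frac{1501}{50}\right) \left(-13\right) - \frac{1}{22} \sqrt{2} \cdot 89} = \frac{1}{\frac{19513}{50} - \frac{89 \sqrt{2}}{22}}$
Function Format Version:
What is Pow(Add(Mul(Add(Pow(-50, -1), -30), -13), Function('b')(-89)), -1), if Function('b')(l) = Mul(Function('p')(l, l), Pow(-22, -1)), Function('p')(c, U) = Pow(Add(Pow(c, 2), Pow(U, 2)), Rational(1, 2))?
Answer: Add(Rational(118053650, 46061716199), Mul(Rational(1223750, 46061716199), Pow(2, Rational(1, 2)))) ≈ 0.0026005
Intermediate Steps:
Function('p')(c, U) = Pow(Add(Pow(U, 2), Pow(c, 2)), Rational(1, 2))
Function('b')(l) = Mul(Rational(-1, 22), Pow(2, Rational(1, 2)), Pow(Pow(l, 2), Rational(1, 2))) (Function('b')(l) = Mul(Pow(Add(Pow(l, 2), Pow(l, 2)), Rational(1, 2)), Pow(-22, -1)) = Mul(Pow(Mul(2, Pow(l, 2)), Rational(1, 2)), Rational(-1, 22)) = Mul(Mul(Pow(2, Rational(1, 2)), Pow(Pow(l, 2), Rational(1, 2))), Rational(-1, 22)) = Mul(Rational(-1, 22), Pow(2, Rational(1, 2)), Pow(Pow(l, 2), Rational(1, 2))))
Pow(Add(Mul(Add(Pow(-50, -1), -30), -13), Function('b')(-89)), -1) = Pow(Add(Mul(Add(Pow(-50, -1), -30), -13), Mul(Rational(-1, 22), Pow(2, Rational(1, 2)), Pow(Pow(-89, 2), Rational(1, 2)))), -1) = Pow(Add(Mul(Add(Rational(-1, 50), -30), -13), Mul(Rational(-1, 22), Pow(2, Rational(1, 2)), Pow(7921, Rational(1, 2)))), -1) = Pow(Add(Mul(Rational(-1501, 50), -13), Mul(Rational(-1, 22), Pow(2, Rational(1, 2)), 89)), -1) = Pow(Add(Rational(19513, 50), Mul(Rational(-89, 22), Pow(2, Rational(1, 2)))), -1)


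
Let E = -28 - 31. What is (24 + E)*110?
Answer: -3850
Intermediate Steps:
E = -59
(24 + E)*110 = (24 - 59)*110 = -35*110 = -3850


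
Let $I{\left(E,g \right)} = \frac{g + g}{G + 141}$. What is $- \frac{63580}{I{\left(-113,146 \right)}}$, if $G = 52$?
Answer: $- \frac{3067735}{73} \approx -42024.0$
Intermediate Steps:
$I{\left(E,g \right)} = \frac{2 g}{193}$ ($I{\left(E,g \right)} = \frac{g + g}{52 + 141} = \frac{2 g}{193}$)
$- \frac{63580}{I{\left(-113,146 \right)}} = - \frac{63580}{\frac{2}{193} \cdot 146} = - \frac{63580}{\frac{292}{193}} = \left(-63580\right) \frac{193}{292} = - \frac{3067735}{73}$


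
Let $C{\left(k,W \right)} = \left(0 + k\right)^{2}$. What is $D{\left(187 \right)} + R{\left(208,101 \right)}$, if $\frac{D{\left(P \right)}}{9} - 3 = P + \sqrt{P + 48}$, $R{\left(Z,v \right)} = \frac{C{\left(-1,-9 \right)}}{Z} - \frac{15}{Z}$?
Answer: $\frac{177833}{104} + 9 \sqrt{235} \approx 1847.9$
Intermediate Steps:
$C{\left(k,W \right)} = k^{2}$
$R{\left(Z,v \right)} = - \frac{14}{Z}$ ($R{\left(Z,v \right)} = \frac{\left(-1\right)^{2}}{Z} - \frac{15}{Z} = 1 \frac{1}{Z} - \frac{15}{Z} = \frac{1}{Z} - \frac{15}{Z} = - \frac{14}{Z}$)
$D{\left(P \right)} = 27 + 9 P + 9 \sqrt{48 + P}$ ($D{\left(P \right)} = 27 + 9 \left(P + \sqrt{P + 48}\right) = 27 + 9 \left(P + \sqrt{48 + P}\right) = 27 + \left(9 P + 9 \sqrt{48 + P}\right) = 27 + 9 P + 9 \sqrt{48 + P}$)
$D{\left(187 \right)} + R{\left(208,101 \right)} = \left(27 + 9 \cdot 187 + 9 \sqrt{48 + 187}\right) - \frac{14}{208} = \left(27 + 1683 + 9 \sqrt{235}\right) - \frac{7}{104} = \left(1710 + 9 \sqrt{235}\right) - \frac{7}{104} = \frac{177833}{104} + 9 \sqrt{235}$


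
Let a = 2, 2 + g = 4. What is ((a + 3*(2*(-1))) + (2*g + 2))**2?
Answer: 4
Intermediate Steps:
g = 2 (g = -2 + 4 = 2)
((a + 3*(2*(-1))) + (2*g + 2))**2 = ((2 + 3*(2*(-1))) + (2*2 + 2))**2 = ((2 + 3*(-2)) + (4 + 2))**2 = ((2 - 6) + 6)**2 = (-4 + 6)**2 = 2**2 = 4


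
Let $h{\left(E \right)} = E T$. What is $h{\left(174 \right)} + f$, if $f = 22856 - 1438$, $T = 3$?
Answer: $21940$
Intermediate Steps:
$h{\left(E \right)} = 3 E$ ($h{\left(E \right)} = E 3 = 3 E$)
$f = 21418$ ($f = 22856 - 1438 = 21418$)
$h{\left(174 \right)} + f = 3 \cdot 174 + 21418 = 522 + 21418 = 21940$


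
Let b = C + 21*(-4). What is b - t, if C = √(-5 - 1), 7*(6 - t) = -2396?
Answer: -3026/7 + I*√6 ≈ -432.29 + 2.4495*I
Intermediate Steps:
t = 2438/7 (t = 6 - ⅐*(-2396) = 6 + 2396/7 = 2438/7 ≈ 348.29)
C = I*√6 (C = √(-6) = I*√6 ≈ 2.4495*I)
b = -84 + I*√6 (b = I*√6 + 21*(-4) = I*√6 - 84 = -84 + I*√6 ≈ -84.0 + 2.4495*I)
b - t = (-84 + I*√6) - 1*2438/7 = (-84 + I*√6) - 2438/7 = -3026/7 + I*√6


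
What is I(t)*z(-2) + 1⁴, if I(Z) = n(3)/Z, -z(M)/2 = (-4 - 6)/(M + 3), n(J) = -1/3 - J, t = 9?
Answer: -173/27 ≈ -6.4074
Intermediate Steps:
n(J) = -⅓ - J (n(J) = -1*⅓ - J = -⅓ - J)
z(M) = 20/(3 + M) (z(M) = -2*(-4 - 6)/(M + 3) = -(-20)/(3 + M) = 20/(3 + M))
I(Z) = -10/(3*Z) (I(Z) = (-⅓ - 1*3)/Z = (-⅓ - 3)/Z = -10/(3*Z))
I(t)*z(-2) + 1⁴ = (-10/3/9)*(20/(3 - 2)) + 1⁴ = (-10/3*⅑)*(20/1) + 1 = -200/27 + 1 = -173/27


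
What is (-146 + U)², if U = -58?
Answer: 41616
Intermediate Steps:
(-146 + U)² = (-146 - 58)² = (-204)² = 41616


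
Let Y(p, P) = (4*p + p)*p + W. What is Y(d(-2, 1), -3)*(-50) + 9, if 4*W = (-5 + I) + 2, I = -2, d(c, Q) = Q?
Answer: -357/2 ≈ -178.50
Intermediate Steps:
W = -5/4 (W = ((-5 - 2) + 2)/4 = (-7 + 2)/4 = (¼)*(-5) = -5/4 ≈ -1.2500)
Y(p, P) = -5/4 + 5*p² (Y(p, P) = (4*p + p)*p - 5/4 = (5*p)*p - 5/4 = 5*p² - 5/4 = -5/4 + 5*p²)
Y(d(-2, 1), -3)*(-50) + 9 = (-5/4 + 5*1²)*(-50) + 9 = (-5/4 + 5*1)*(-50) + 9 = (-5/4 + 5)*(-50) + 9 = (15/4)*(-50) + 9 = -375/2 + 9 = -357/2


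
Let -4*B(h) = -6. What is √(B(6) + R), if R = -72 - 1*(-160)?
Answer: √358/2 ≈ 9.4604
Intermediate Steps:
B(h) = 3/2 (B(h) = -¼*(-6) = 3/2)
R = 88 (R = -72 + 160 = 88)
√(B(6) + R) = √(3/2 + 88) = √(179/2) = √358/2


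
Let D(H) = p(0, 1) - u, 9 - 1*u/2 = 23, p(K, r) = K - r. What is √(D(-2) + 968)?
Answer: √995 ≈ 31.544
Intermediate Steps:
u = -28 (u = 18 - 2*23 = 18 - 46 = -28)
D(H) = 27 (D(H) = (0 - 1*1) - 1*(-28) = (0 - 1) + 28 = -1 + 28 = 27)
√(D(-2) + 968) = √(27 + 968) = √995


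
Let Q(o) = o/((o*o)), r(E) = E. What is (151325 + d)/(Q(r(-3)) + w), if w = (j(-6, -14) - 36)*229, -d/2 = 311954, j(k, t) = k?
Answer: 1417749/28855 ≈ 49.134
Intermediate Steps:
d = -623908 (d = -2*311954 = -623908)
w = -9618 (w = (-6 - 36)*229 = -42*229 = -9618)
Q(o) = 1/o (Q(o) = o/(o²) = o/o² = 1/o)
(151325 + d)/(Q(r(-3)) + w) = (151325 - 623908)/(1/(-3) - 9618) = -472583/(-⅓ - 9618) = -472583/(-28855/3) = -472583*(-3/28855) = 1417749/28855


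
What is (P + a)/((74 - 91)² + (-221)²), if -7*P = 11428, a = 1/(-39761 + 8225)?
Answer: -72078683/2169109152 ≈ -0.033230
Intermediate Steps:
a = -1/31536 (a = 1/(-31536) = -1/31536 ≈ -3.1710e-5)
P = -11428/7 (P = -⅐*11428 = -11428/7 ≈ -1632.6)
(P + a)/((74 - 91)² + (-221)²) = (-11428/7 - 1/31536)/((74 - 91)² + (-221)²) = -360393415/(220752*((-17)² + 48841)) = -360393415/(220752*(289 + 48841)) = -360393415/220752/49130 = -360393415/220752*1/49130 = -72078683/2169109152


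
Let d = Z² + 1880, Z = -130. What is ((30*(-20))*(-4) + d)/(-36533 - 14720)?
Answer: -21180/51253 ≈ -0.41324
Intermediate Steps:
d = 18780 (d = (-130)² + 1880 = 16900 + 1880 = 18780)
((30*(-20))*(-4) + d)/(-36533 - 14720) = ((30*(-20))*(-4) + 18780)/(-36533 - 14720) = (-600*(-4) + 18780)/(-51253) = (2400 + 18780)*(-1/51253) = 21180*(-1/51253) = -21180/51253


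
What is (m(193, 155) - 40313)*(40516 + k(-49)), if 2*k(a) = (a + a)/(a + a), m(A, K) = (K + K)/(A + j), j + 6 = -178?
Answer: -9791676577/6 ≈ -1.6319e+9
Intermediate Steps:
j = -184 (j = -6 - 178 = -184)
m(A, K) = 2*K/(-184 + A) (m(A, K) = (K + K)/(A - 184) = (2*K)/(-184 + A) = 2*K/(-184 + A))
k(a) = ½ (k(a) = ((a + a)/(a + a))/2 = ((2*a)/((2*a)))/2 = ((2*a)*(1/(2*a)))/2 = (½)*1 = ½)
(m(193, 155) - 40313)*(40516 + k(-49)) = (2*155/(-184 + 193) - 40313)*(40516 + ½) = (2*155/9 - 40313)*(81033/2) = (2*155*(⅑) - 40313)*(81033/2) = (310/9 - 40313)*(81033/2) = -362507/9*81033/2 = -9791676577/6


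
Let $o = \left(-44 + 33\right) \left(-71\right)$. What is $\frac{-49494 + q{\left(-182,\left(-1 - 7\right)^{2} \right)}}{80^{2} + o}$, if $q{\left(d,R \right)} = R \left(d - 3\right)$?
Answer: $- \frac{61334}{7181} \approx -8.5412$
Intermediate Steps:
$q{\left(d,R \right)} = R \left(-3 + d\right)$
$o = 781$ ($o = \left(-11\right) \left(-71\right) = 781$)
$\frac{-49494 + q{\left(-182,\left(-1 - 7\right)^{2} \right)}}{80^{2} + o} = \frac{-49494 + \left(-1 - 7\right)^{2} \left(-3 - 182\right)}{80^{2} + 781} = \frac{-49494 + \left(-8\right)^{2} \left(-185\right)}{6400 + 781} = \frac{-49494 + 64 \left(-185\right)}{7181} = \left(-49494 - 11840\right) \frac{1}{7181} = \left(-61334\right) \frac{1}{7181} = - \frac{61334}{7181}$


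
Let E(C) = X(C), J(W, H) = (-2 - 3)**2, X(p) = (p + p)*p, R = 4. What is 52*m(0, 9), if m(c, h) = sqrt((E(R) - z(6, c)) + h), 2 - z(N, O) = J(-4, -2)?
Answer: 416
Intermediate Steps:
X(p) = 2*p**2 (X(p) = (2*p)*p = 2*p**2)
J(W, H) = 25 (J(W, H) = (-5)**2 = 25)
z(N, O) = -23 (z(N, O) = 2 - 1*25 = 2 - 25 = -23)
E(C) = 2*C**2
m(c, h) = sqrt(55 + h) (m(c, h) = sqrt((2*4**2 - 1*(-23)) + h) = sqrt((2*16 + 23) + h) = sqrt((32 + 23) + h) = sqrt(55 + h))
52*m(0, 9) = 52*sqrt(55 + 9) = 52*sqrt(64) = 52*8 = 416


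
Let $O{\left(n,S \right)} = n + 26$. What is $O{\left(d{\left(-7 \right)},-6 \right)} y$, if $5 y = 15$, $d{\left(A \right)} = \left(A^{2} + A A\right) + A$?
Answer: $351$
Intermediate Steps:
$d{\left(A \right)} = A + 2 A^{2}$ ($d{\left(A \right)} = \left(A^{2} + A^{2}\right) + A = 2 A^{2} + A = A + 2 A^{2}$)
$y = 3$ ($y = \frac{1}{5} \cdot 15 = 3$)
$O{\left(n,S \right)} = 26 + n$
$O{\left(d{\left(-7 \right)},-6 \right)} y = \left(26 - 7 \left(1 + 2 \left(-7\right)\right)\right) 3 = \left(26 - 7 \left(1 - 14\right)\right) 3 = \left(26 - -91\right) 3 = \left(26 + 91\right) 3 = 117 \cdot 3 = 351$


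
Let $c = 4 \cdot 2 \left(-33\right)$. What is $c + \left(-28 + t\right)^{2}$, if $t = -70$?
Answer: $9340$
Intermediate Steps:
$c = -264$ ($c = 8 \left(-33\right) = -264$)
$c + \left(-28 + t\right)^{2} = -264 + \left(-28 - 70\right)^{2} = -264 + \left(-98\right)^{2} = -264 + 9604 = 9340$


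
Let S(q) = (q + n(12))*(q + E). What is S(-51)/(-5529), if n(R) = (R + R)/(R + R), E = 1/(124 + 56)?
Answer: -45895/99522 ≈ -0.46115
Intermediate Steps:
E = 1/180 ≈ 0.0055556
n(R) = 1 (n(R) = (2*R)/((2*R)) = (2*R)*(1/(2*R)) = 1)
S(q) = (1 + q)*(1/180 + q) (S(q) = (q + 1)*(q + 1/180) = (1 + q)*(1/180 + q))
S(-51)/(-5529) = (1/180 + (-51)² + (181/180)*(-51))/(-5529) = (1/180 + 2601 - 3077/60)*(-1/5529) = (45895/18)*(-1/5529) = -45895/99522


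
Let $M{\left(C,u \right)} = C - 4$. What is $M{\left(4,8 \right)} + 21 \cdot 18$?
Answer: $378$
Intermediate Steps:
$M{\left(C,u \right)} = -4 + C$
$M{\left(4,8 \right)} + 21 \cdot 18 = \left(-4 + 4\right) + 21 \cdot 18 = 0 + 378 = 378$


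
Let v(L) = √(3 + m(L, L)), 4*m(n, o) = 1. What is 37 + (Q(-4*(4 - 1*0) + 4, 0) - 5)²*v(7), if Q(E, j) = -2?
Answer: 37 + 49*√13/2 ≈ 125.34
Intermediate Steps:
m(n, o) = ¼ (m(n, o) = (¼)*1 = ¼)
v(L) = √13/2 (v(L) = √(3 + ¼) = √(13/4) = √13/2)
37 + (Q(-4*(4 - 1*0) + 4, 0) - 5)²*v(7) = 37 + (-2 - 5)²*(√13/2) = 37 + (-7)²*(√13/2) = 37 + 49*(√13/2) = 37 + 49*√13/2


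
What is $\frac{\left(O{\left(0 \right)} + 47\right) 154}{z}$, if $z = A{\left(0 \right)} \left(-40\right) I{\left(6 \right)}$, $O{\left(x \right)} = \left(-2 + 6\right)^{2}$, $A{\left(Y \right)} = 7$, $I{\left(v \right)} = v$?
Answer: $- \frac{231}{40} \approx -5.775$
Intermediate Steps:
$O{\left(x \right)} = 16$ ($O{\left(x \right)} = 4^{2} = 16$)
$z = -1680$ ($z = 7 \left(-40\right) 6 = \left(-280\right) 6 = -1680$)
$\frac{\left(O{\left(0 \right)} + 47\right) 154}{z} = \frac{\left(16 + 47\right) 154}{-1680} = 63 \cdot 154 \left(- \frac{1}{1680}\right) = 9702 \left(- \frac{1}{1680}\right) = - \frac{231}{40}$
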